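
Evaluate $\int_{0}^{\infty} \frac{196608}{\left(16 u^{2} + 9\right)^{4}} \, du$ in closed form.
$\frac{2560 \pi}{729}$

Begin with the known result
$$J(a) = \int_{0}^{\infty} \frac{3}{a^{2} + u^{2}} \, du = \frac{3 \pi}{2 a}.$$

Differentiating under the integral sign with respect to $a$,
$$\frac{dJ}{da} = \int_{0}^{\infty} - \frac{6 a}{\left(a^{2} + u^{2}\right)^{2}} \, du = - \frac{3 \pi}{2 a^{2}},$$
so $\int_{0}^{\infty} \frac{3}{\left(a^{2} + u^{2}\right)^{2}} \, du = \frac{3 \pi}{4 a^{3}}$.

Repeating — each differentiation of $1/(u^2+a^2)^j$ produces $-2ja/(u^2+a^2)^{j+1}$ — and dividing through by $-2ja$ at each step yields, after $3$ differentiations in total,
$$\int_{0}^{\infty} \frac{3}{\left(a^{2} + u^{2}\right)^{4}} \, du = \frac{15 \pi}{32 a^{7}}.$$

Setting $a = \frac{3}{4}$:
$$I = \frac{2560 \pi}{729}.$$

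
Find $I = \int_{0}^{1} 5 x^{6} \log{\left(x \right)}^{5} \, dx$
$- \frac{600}{117649}$

Start from the elementary integral
$$J(a) = \int_{0}^{1} 5 x^{a} \, dx = \frac{5}{a + 1}.$$

Differentiating under the integral sign brings down a factor of $\ln x$:
$$\frac{dJ}{da} = \int_{0}^{1} 5 x^{a} \log{\left(x \right)} \, dx = - \frac{5}{\left(a + 1\right)^{2}}.$$

Repeating $5$ times in total — each differentiation brings down another $\ln x$ — gives
$$\frac{d^{5}J}{da^{5}} = \int_{0}^{1} 5 x^{a} \log{\left(x \right)}^{5} \, dx = - \frac{600}{\left(a + 1\right)^{6}},$$
and the integrand here is exactly the target integrand, so $I = - \frac{600}{\left(a + 1\right)^{6}}$.

Setting $a = 6$:
$$I = - \frac{600}{117649}.$$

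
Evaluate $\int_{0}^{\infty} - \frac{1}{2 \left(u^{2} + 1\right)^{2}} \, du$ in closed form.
$- \frac{\pi}{8}$

Begin with the known result
$$J(a) = \int_{0}^{\infty} - \frac{1}{2 \left(a^{2} + u^{2}\right)} \, du = - \frac{\pi}{4 a}.$$

Differentiating under the integral sign with respect to $a$,
$$\frac{dJ}{da} = \int_{0}^{\infty} \frac{a}{\left(a^{2} + u^{2}\right)^{2}} \, du = \frac{\pi}{4 a^{2}},$$
so $\int_{0}^{\infty} - \frac{1}{2 \left(a^{2} + u^{2}\right)^{2}} \, du = - \frac{\pi}{8 a^{3}}$.

Setting $a = 1$:
$$I = - \frac{\pi}{8}.$$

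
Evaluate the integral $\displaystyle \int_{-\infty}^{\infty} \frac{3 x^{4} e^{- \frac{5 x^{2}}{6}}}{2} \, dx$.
$\frac{81 \sqrt{30} \sqrt{\pi}}{250}$

Consider the simpler parametrised integral
$$J(a) = \int_{-\infty}^{\infty} \frac{3 e^{- a x^{2}}}{2} \, dx = \frac{3 \sqrt{\pi}}{2 \sqrt{a}}.$$

Differentiating under the integral sign brings down a factor of $(-x^2)$:
$$\frac{dJ}{da} = \int_{-\infty}^{\infty} - \frac{3 x^{2} e^{- a x^{2}}}{2} \, dx = - \frac{3 \sqrt{\pi}}{4 a^{\frac{3}{2}}}.$$

Repeating twice in total — each differentiation brings down another $(-x^2)$ — gives
$$\frac{d^{2}J}{da^{2}} = \int_{-\infty}^{\infty} \frac{3 x^{4} e^{- a x^{2}}}{2} \, dx = \frac{9 \sqrt{\pi}}{8 a^{\frac{5}{2}}},$$
and the integrand here is exactly the target integrand, so $I = \frac{9 \sqrt{\pi}}{8 a^{\frac{5}{2}}}$.

Setting $a = \frac{5}{6}$:
$$I = \frac{81 \sqrt{30} \sqrt{\pi}}{250}.$$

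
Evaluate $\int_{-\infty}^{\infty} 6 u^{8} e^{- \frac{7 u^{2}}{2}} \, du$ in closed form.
$\frac{90 \sqrt{14} \sqrt{\pi}}{2401}$

Start from the elementary integral
$$J(a) = \int_{-\infty}^{\infty} 6 e^{- a u^{2}} \, du = \frac{6 \sqrt{\pi}}{\sqrt{a}}.$$

Differentiating under the integral sign brings down a factor of $(-u^2)$:
$$\frac{dJ}{da} = \int_{-\infty}^{\infty} - 6 u^{2} e^{- a u^{2}} \, du = - \frac{3 \sqrt{\pi}}{a^{\frac{3}{2}}}.$$

Repeating $4$ times in total — each differentiation brings down another $(-u^2)$ — gives
$$\frac{d^{4}J}{da^{4}} = \int_{-\infty}^{\infty} 6 u^{8} e^{- a u^{2}} \, du = \frac{315 \sqrt{\pi}}{8 a^{\frac{9}{2}}},$$
and the integrand here is exactly the target integrand, so $I = \frac{315 \sqrt{\pi}}{8 a^{\frac{9}{2}}}$.

Setting $a = \frac{7}{2}$:
$$I = \frac{90 \sqrt{14} \sqrt{\pi}}{2401}.$$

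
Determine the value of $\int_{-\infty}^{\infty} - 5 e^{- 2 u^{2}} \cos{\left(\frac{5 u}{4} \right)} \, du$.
$- \frac{5 \sqrt{2} \sqrt{\pi}}{2 e^{\frac{25}{128}}}$

Treat the cosine frequency as a parameter and define $I(b) = \int_{-\infty}^{\infty} - 5 e^{- 2 u^{2}} \cos{\left(b u \right)} \, du$.

Differentiating under the integral sign,
$$I'(b) = \int_{-\infty}^{\infty} 5 u e^{- 2 u^{2}} \sin{\left(b u \right)} \, du.$$

Integrate $\int_{-\infty}^{\infty} u \sin(b u)\, e^{- 2 u^{2}}\, du$ by parts with $w = \sin(b u)$ and $dv = u\, e^{- 2 u^{2}}\, du$, giving $v = - \frac{e^{- 2 u^{2}}}{4}$. The boundary term vanishes and
$$\int_{-\infty}^{\infty} u \sin(b u)\, e^{- 2 u^{2}}\, du = \frac{b}{4} \int_{-\infty}^{\infty} \cos(b u)\, e^{- 2 u^{2}}\, du,$$
so $I'(b) = - \frac{b}{4}\, I(b)$.

This is a separable first-order ODE; solving with the initial condition $I(0) = \int_{-\infty}^{\infty} - 5 e^{- 2 u^{2}}\,du = - \frac{5 \sqrt{2} \sqrt{\pi}}{2}$ gives
$$I(b) = - \frac{5 \sqrt{2} \sqrt{\pi} e^{- \frac{b^{2}}{8}}}{2}.$$

Setting $b = \frac{5}{4}$:
$$I = - \frac{5 \sqrt{2} \sqrt{\pi}}{2 e^{\frac{25}{128}}}.$$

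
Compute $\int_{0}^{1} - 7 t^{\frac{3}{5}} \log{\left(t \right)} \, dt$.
$\frac{175}{64}$

Consider the simpler parametrised integral
$$J(a) = \int_{0}^{1} - 7 t^{a} \, dt = - \frac{7}{a + 1}.$$

Differentiating under the integral sign brings down a factor of $\ln t$:
$$\frac{dJ}{da} = \int_{0}^{1} - 7 t^{a} \log{\left(t \right)} \, dt = \frac{7}{\left(a + 1\right)^{2}}.$$

The integral on the left is $I$, so $I = \frac{7}{\left(a + 1\right)^{2}}$.

Setting $a = \frac{3}{5}$:
$$I = \frac{175}{64}.$$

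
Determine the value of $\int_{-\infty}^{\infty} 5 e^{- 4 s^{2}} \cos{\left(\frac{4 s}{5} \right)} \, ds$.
$\frac{5 \sqrt{\pi}}{2 e^{\frac{1}{25}}}$

Treat the cosine frequency as a parameter and define $I(b) = \int_{-\infty}^{\infty} 5 e^{- 4 s^{2}} \cos{\left(b s \right)} \, ds$.

Differentiating under the integral sign,
$$I'(b) = \int_{-\infty}^{\infty} - 5 s e^{- 4 s^{2}} \sin{\left(b s \right)} \, ds.$$

Integrate $\int_{-\infty}^{\infty} s \sin(b s)\, e^{- 4 s^{2}}\, ds$ by parts with $u = \sin(b s)$ and $dv = s\, e^{- 4 s^{2}}\, ds$, giving $v = - \frac{e^{- 4 s^{2}}}{8}$. The boundary term vanishes and
$$\int_{-\infty}^{\infty} s \sin(b s)\, e^{- 4 s^{2}}\, ds = \frac{b}{8} \int_{-\infty}^{\infty} \cos(b s)\, e^{- 4 s^{2}}\, ds,$$
so $I'(b) = - \frac{b}{8}\, I(b)$.

This is a separable first-order ODE; solving with the initial condition $I(0) = \int_{-\infty}^{\infty} 5 e^{- 4 s^{2}}\,ds = \frac{5 \sqrt{\pi}}{2}$ gives
$$I(b) = \frac{5 \sqrt{\pi} e^{- \frac{b^{2}}{16}}}{2}.$$

Setting $b = \frac{4}{5}$:
$$I = \frac{5 \sqrt{\pi}}{2 e^{\frac{1}{25}}}.$$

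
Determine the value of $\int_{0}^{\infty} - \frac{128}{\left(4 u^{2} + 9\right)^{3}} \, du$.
$- \frac{4 \pi}{81}$

Begin with the known result
$$J(a) = \int_{0}^{\infty} - \frac{2}{a^{2} + u^{2}} \, du = - \frac{\pi}{a}.$$

Differentiating under the integral sign with respect to $a$,
$$\frac{dJ}{da} = \int_{0}^{\infty} \frac{4 a}{\left(a^{2} + u^{2}\right)^{2}} \, du = \frac{\pi}{a^{2}},$$
so $\int_{0}^{\infty} - \frac{2}{\left(a^{2} + u^{2}\right)^{2}} \, du = - \frac{\pi}{2 a^{3}}$.

Repeating — each differentiation of $1/(u^2+a^2)^j$ produces $-2ja/(u^2+a^2)^{j+1}$ — and dividing through by $-2ja$ at each step yields, after $2$ differentiations in total,
$$\int_{0}^{\infty} - \frac{2}{\left(a^{2} + u^{2}\right)^{3}} \, du = - \frac{3 \pi}{8 a^{5}}.$$

Setting $a = \frac{3}{2}$:
$$I = - \frac{4 \pi}{81}.$$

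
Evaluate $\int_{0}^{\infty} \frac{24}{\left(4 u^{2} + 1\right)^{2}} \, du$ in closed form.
$3 \pi$

Begin with the known result
$$J(a) = \int_{0}^{\infty} \frac{3}{2 \left(a^{2} + u^{2}\right)} \, du = \frac{3 \pi}{4 a}.$$

Differentiating under the integral sign with respect to $a$,
$$\frac{dJ}{da} = \int_{0}^{\infty} - \frac{3 a}{\left(a^{2} + u^{2}\right)^{2}} \, du = - \frac{3 \pi}{4 a^{2}},$$
so $\int_{0}^{\infty} \frac{3}{2 \left(a^{2} + u^{2}\right)^{2}} \, du = \frac{3 \pi}{8 a^{3}}$.

Setting $a = \frac{1}{2}$:
$$I = 3 \pi.$$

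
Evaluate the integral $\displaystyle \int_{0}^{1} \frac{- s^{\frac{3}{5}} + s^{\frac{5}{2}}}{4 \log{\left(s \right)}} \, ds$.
$\log{\left(\frac{\sqrt[4]{35}}{2} \right)}$

Consider the one-parameter family: let $I(a) = \int_{0}^{1} \frac{s^{\frac{5}{2}} - s^{a}}{4 \log{\left(s \right)}} \, ds$.

Since $\dfrac{\partial}{\partial a}\,s^{a} = s^{a} \ln s$, the $\ln s$ in the denominator cancels and
$$\frac{dI}{da} = \int_{0}^{1} - \frac{1}{4} s^{a} \, ds = - \frac{1}{4} \left[\frac{s^{a+1}}{a+1}\right]_0^1 = - \frac{1}{4 a + 4}.$$

Integrating with respect to $a$ gives $I(a) = - \frac{\log{\left(a + 1 \right)}}{4} - \frac{\log{\left(2 \right)}}{4} + \frac{\log{\left(7 \right)}}{4} + C$.

At $a = \frac{5}{2}$ the integrand is identically $0$, so $I(\frac{5}{2}) = 0$. The closed form gives $0$, hence $C = 0$.

Setting $a = \frac{3}{5}$:
$$I = \log{\left(\frac{\sqrt[4]{35}}{2} \right)}.$$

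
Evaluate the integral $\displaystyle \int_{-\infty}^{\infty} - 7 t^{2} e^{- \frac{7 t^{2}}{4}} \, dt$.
$- \frac{4 \sqrt{7} \sqrt{\pi}}{7}$

Begin with the known integral
$$J(a) = \int_{-\infty}^{\infty} - 7 e^{- a t^{2}} \, dt = - \frac{7 \sqrt{\pi}}{\sqrt{a}}.$$

Differentiating under the integral sign brings down a factor of $(-t^2)$:
$$\frac{dJ}{da} = \int_{-\infty}^{\infty} 7 t^{2} e^{- a t^{2}} \, dt = \frac{7 \sqrt{\pi}}{2 a^{\frac{3}{2}}}.$$

The integral on the left is $-I$, so $I = - \frac{7 \sqrt{\pi}}{2 a^{\frac{3}{2}}}$.

Setting $a = \frac{7}{4}$:
$$I = - \frac{4 \sqrt{7} \sqrt{\pi}}{7}.$$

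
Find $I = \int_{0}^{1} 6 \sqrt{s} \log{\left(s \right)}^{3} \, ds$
$- \frac{64}{9}$

Consider the simpler parametrised integral
$$J(a) = \int_{0}^{1} 6 s^{a} \, ds = \frac{6}{a + 1}.$$

Differentiating under the integral sign brings down a factor of $\ln s$:
$$\frac{dJ}{da} = \int_{0}^{1} 6 s^{a} \log{\left(s \right)} \, ds = - \frac{6}{\left(a + 1\right)^{2}}.$$

Repeating $3$ times in total — each differentiation brings down another $\ln s$ — gives
$$\frac{d^{3}J}{da^{3}} = \int_{0}^{1} 6 s^{a} \log{\left(s \right)}^{3} \, ds = - \frac{36}{\left(a + 1\right)^{4}},$$
and the integrand here is exactly the target integrand, so $I = - \frac{36}{\left(a + 1\right)^{4}}$.

Setting $a = \frac{1}{2}$:
$$I = - \frac{64}{9}.$$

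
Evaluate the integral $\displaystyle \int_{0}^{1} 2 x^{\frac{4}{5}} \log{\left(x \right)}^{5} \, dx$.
$- \frac{1250000}{177147}$

Begin with the known integral
$$J(a) = \int_{0}^{1} 2 x^{a} \, dx = \frac{2}{a + 1}.$$

Differentiating under the integral sign brings down a factor of $\ln x$:
$$\frac{dJ}{da} = \int_{0}^{1} 2 x^{a} \log{\left(x \right)} \, dx = - \frac{2}{\left(a + 1\right)^{2}}.$$

Repeating $5$ times in total — each differentiation brings down another $\ln x$ — gives
$$\frac{d^{5}J}{da^{5}} = \int_{0}^{1} 2 x^{a} \log{\left(x \right)}^{5} \, dx = - \frac{240}{\left(a + 1\right)^{6}},$$
and the integrand here is exactly the target integrand, so $I = - \frac{240}{\left(a + 1\right)^{6}}$.

Setting $a = \frac{4}{5}$:
$$I = - \frac{1250000}{177147}.$$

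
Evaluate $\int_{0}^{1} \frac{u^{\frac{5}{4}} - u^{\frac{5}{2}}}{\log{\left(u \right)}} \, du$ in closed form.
$- \log{\left(\frac{14}{9} \right)}$

Consider the one-parameter family: let $I(a) = \int_{0}^{1} \frac{u^{\frac{5}{4}} - u^{a}}{\log{\left(u \right)}} \, du$.

Since $\dfrac{\partial}{\partial a}\,u^{a} = u^{a} \ln u$, the $\ln u$ in the denominator cancels and
$$\frac{dI}{da} = \int_{0}^{1} -1 u^{a} \, du = -1 \left[\frac{u^{a+1}}{a+1}\right]_0^1 = - \frac{1}{a + 1}.$$

Integrating with respect to $a$ gives $I(a) = - \log{\left(\frac{4 a}{9} + \frac{4}{9} \right)} + C$.

At $a = \frac{5}{4}$ the integrand is identically $0$, so $I(\frac{5}{4}) = 0$. The closed form gives $0$, hence $C = 0$.

Setting $a = \frac{5}{2}$:
$$I = - \log{\left(\frac{14}{9} \right)}.$$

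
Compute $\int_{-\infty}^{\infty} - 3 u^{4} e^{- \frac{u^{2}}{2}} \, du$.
$- 9 \sqrt{2} \sqrt{\pi}$

Begin with the known integral
$$J(a) = \int_{-\infty}^{\infty} - 3 e^{- a u^{2}} \, du = - \frac{3 \sqrt{\pi}}{\sqrt{a}}.$$

Differentiating under the integral sign brings down a factor of $(-u^2)$:
$$\frac{dJ}{da} = \int_{-\infty}^{\infty} 3 u^{2} e^{- a u^{2}} \, du = \frac{3 \sqrt{\pi}}{2 a^{\frac{3}{2}}}.$$

Repeating twice in total — each differentiation brings down another $(-u^2)$ — gives
$$\frac{d^{2}J}{da^{2}} = \int_{-\infty}^{\infty} - 3 u^{4} e^{- a u^{2}} \, du = - \frac{9 \sqrt{\pi}}{4 a^{\frac{5}{2}}},$$
and the integrand here is exactly the target integrand, so $I = - \frac{9 \sqrt{\pi}}{4 a^{\frac{5}{2}}}$.

Setting $a = \frac{1}{2}$:
$$I = - 9 \sqrt{2} \sqrt{\pi}.$$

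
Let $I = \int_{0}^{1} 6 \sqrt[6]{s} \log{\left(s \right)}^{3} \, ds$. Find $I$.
$- \frac{46656}{2401}$

Consider the simpler parametrised integral
$$J(a) = \int_{0}^{1} 6 s^{a} \, ds = \frac{6}{a + 1}.$$

Differentiating under the integral sign brings down a factor of $\ln s$:
$$\frac{dJ}{da} = \int_{0}^{1} 6 s^{a} \log{\left(s \right)} \, ds = - \frac{6}{\left(a + 1\right)^{2}}.$$

Repeating $3$ times in total — each differentiation brings down another $\ln s$ — gives
$$\frac{d^{3}J}{da^{3}} = \int_{0}^{1} 6 s^{a} \log{\left(s \right)}^{3} \, ds = - \frac{36}{\left(a + 1\right)^{4}},$$
and the integrand here is exactly the target integrand, so $I = - \frac{36}{\left(a + 1\right)^{4}}$.

Setting $a = \frac{1}{6}$:
$$I = - \frac{46656}{2401}.$$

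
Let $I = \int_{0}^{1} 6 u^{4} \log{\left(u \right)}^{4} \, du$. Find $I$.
$\frac{144}{3125}$

Consider the simpler parametrised integral
$$J(a) = \int_{0}^{1} 6 u^{a} \, du = \frac{6}{a + 1}.$$

Differentiating under the integral sign brings down a factor of $\ln u$:
$$\frac{dJ}{da} = \int_{0}^{1} 6 u^{a} \log{\left(u \right)} \, du = - \frac{6}{\left(a + 1\right)^{2}}.$$

Repeating $4$ times in total — each differentiation brings down another $\ln u$ — gives
$$\frac{d^{4}J}{da^{4}} = \int_{0}^{1} 6 u^{a} \log{\left(u \right)}^{4} \, du = \frac{144}{\left(a + 1\right)^{5}},$$
and the integrand here is exactly the target integrand, so $I = \frac{144}{\left(a + 1\right)^{5}}$.

Setting $a = 4$:
$$I = \frac{144}{3125}.$$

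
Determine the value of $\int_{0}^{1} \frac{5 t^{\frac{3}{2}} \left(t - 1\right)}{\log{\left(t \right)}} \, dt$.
$- \log{\left(\frac{3125}{16807} \right)}$

Replace the exponent $\frac{3}{2}$ by a parameter $a$: let $I(a) = \int_{0}^{1} \frac{5 \left(t^{\frac{5}{2}} - t^{a}\right)}{\log{\left(t \right)}} \, dt$.

Since $\dfrac{\partial}{\partial a}\,t^{a} = t^{a} \ln t$, the $\ln t$ in the denominator cancels and
$$\frac{dI}{da} = \int_{0}^{1} -5 t^{a} \, dt = -5 \left[\frac{t^{a+1}}{a+1}\right]_0^1 = - \frac{5}{a + 1}.$$

Integrating with respect to $a$ gives $I(a) = - \log{\left(\frac{32 \left(a + 1\right)^{5}}{16807} \right)} + C$.

At $a = \frac{5}{2}$ the integrand is identically $0$, so $I(\frac{5}{2}) = 0$. The closed form gives $0$, hence $C = 0$.

Setting $a = \frac{3}{2}$:
$$I = - \log{\left(\frac{3125}{16807} \right)}.$$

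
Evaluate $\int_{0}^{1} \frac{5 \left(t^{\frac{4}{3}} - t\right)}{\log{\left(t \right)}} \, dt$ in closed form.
$- \log{\left(\frac{7776}{16807} \right)}$

Introduce a parameter $a$ in the exponent: let $I(a) = \int_{0}^{1} \frac{5 \left(t^{\frac{4}{3}} - t^{a}\right)}{\log{\left(t \right)}} \, dt$.

Since $\dfrac{\partial}{\partial a}\,t^{a} = t^{a} \ln t$, the $\ln t$ in the denominator cancels and
$$\frac{dI}{da} = \int_{0}^{1} -5 t^{a} \, dt = -5 \left[\frac{t^{a+1}}{a+1}\right]_0^1 = - \frac{5}{a + 1}.$$

Integrating with respect to $a$ gives $I(a) = - \log{\left(\frac{243 \left(a + 1\right)^{5}}{16807} \right)} + C$.

At $a = \frac{4}{3}$ the integrand is identically $0$, so $I(\frac{4}{3}) = 0$. The closed form gives $0$, hence $C = 0$.

Setting $a = 1$:
$$I = - \log{\left(\frac{7776}{16807} \right)}.$$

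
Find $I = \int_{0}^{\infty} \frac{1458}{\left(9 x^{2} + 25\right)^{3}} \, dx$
$\frac{729 \pi}{25000}$

Start from the standard arctangent integral
$$J(a) = \int_{0}^{\infty} \frac{2}{a^{2} + x^{2}} \, dx = \frac{\pi}{a}.$$

Differentiating under the integral sign with respect to $a$,
$$\frac{dJ}{da} = \int_{0}^{\infty} - \frac{4 a}{\left(a^{2} + x^{2}\right)^{2}} \, dx = - \frac{\pi}{a^{2}},$$
so $\int_{0}^{\infty} \frac{2}{\left(a^{2} + x^{2}\right)^{2}} \, dx = \frac{\pi}{2 a^{3}}$.

Repeating — each differentiation of $1/(x^2+a^2)^j$ produces $-2ja/(x^2+a^2)^{j+1}$ — and dividing through by $-2ja$ at each step yields, after $2$ differentiations in total,
$$\int_{0}^{\infty} \frac{2}{\left(a^{2} + x^{2}\right)^{3}} \, dx = \frac{3 \pi}{8 a^{5}}.$$

Setting $a = \frac{5}{3}$:
$$I = \frac{729 \pi}{25000}.$$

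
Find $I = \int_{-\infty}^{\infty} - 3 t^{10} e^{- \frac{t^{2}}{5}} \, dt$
$- \frac{8859375 \sqrt{5} \sqrt{\pi}}{32}$

Begin with the known integral
$$J(a) = \int_{-\infty}^{\infty} - 3 e^{- a t^{2}} \, dt = - \frac{3 \sqrt{\pi}}{\sqrt{a}}.$$

Differentiating under the integral sign brings down a factor of $(-t^2)$:
$$\frac{dJ}{da} = \int_{-\infty}^{\infty} 3 t^{2} e^{- a t^{2}} \, dt = \frac{3 \sqrt{\pi}}{2 a^{\frac{3}{2}}}.$$

Repeating $5$ times in total — each differentiation brings down another $(-t^2)$ — gives
$$\frac{d^{5}J}{da^{5}} = \int_{-\infty}^{\infty} 3 t^{10} e^{- a t^{2}} \, dt = \frac{2835 \sqrt{\pi}}{32 a^{\frac{11}{2}}},$$
and the integrand here is $(-1)^{5}$ times the target integrand, so $I = (-1)^{5}\,\frac{d^{5}J}{da^{5}} = - \frac{2835 \sqrt{\pi}}{32 a^{\frac{11}{2}}}$.

Setting $a = \frac{1}{5}$:
$$I = - \frac{8859375 \sqrt{5} \sqrt{\pi}}{32}.$$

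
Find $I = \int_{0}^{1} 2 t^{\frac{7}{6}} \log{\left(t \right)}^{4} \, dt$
$\frac{373248}{371293}$

Consider the simpler parametrised integral
$$J(a) = \int_{0}^{1} 2 t^{a} \, dt = \frac{2}{a + 1}.$$

Differentiating under the integral sign brings down a factor of $\ln t$:
$$\frac{dJ}{da} = \int_{0}^{1} 2 t^{a} \log{\left(t \right)} \, dt = - \frac{2}{\left(a + 1\right)^{2}}.$$

Repeating $4$ times in total — each differentiation brings down another $\ln t$ — gives
$$\frac{d^{4}J}{da^{4}} = \int_{0}^{1} 2 t^{a} \log{\left(t \right)}^{4} \, dt = \frac{48}{\left(a + 1\right)^{5}},$$
and the integrand here is exactly the target integrand, so $I = \frac{48}{\left(a + 1\right)^{5}}$.

Setting $a = \frac{7}{6}$:
$$I = \frac{373248}{371293}.$$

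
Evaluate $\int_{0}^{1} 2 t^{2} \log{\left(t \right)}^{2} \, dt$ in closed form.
$\frac{4}{27}$

Start from the elementary integral
$$J(a) = \int_{0}^{1} 2 t^{a} \, dt = \frac{2}{a + 1}.$$

Differentiating under the integral sign brings down a factor of $\ln t$:
$$\frac{dJ}{da} = \int_{0}^{1} 2 t^{a} \log{\left(t \right)} \, dt = - \frac{2}{\left(a + 1\right)^{2}}.$$

Repeating twice in total — each differentiation brings down another $\ln t$ — gives
$$\frac{d^{2}J}{da^{2}} = \int_{0}^{1} 2 t^{a} \log{\left(t \right)}^{2} \, dt = \frac{4}{\left(a + 1\right)^{3}},$$
and the integrand here is exactly the target integrand, so $I = \frac{4}{\left(a + 1\right)^{3}}$.

Setting $a = 2$:
$$I = \frac{4}{27}.$$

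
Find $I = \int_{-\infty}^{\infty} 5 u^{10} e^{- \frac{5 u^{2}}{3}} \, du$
$\frac{45927 \sqrt{15} \sqrt{\pi}}{20000}$

Consider the simpler parametrised integral
$$J(a) = \int_{-\infty}^{\infty} 5 e^{- a u^{2}} \, du = \frac{5 \sqrt{\pi}}{\sqrt{a}}.$$

Differentiating under the integral sign brings down a factor of $(-u^2)$:
$$\frac{dJ}{da} = \int_{-\infty}^{\infty} - 5 u^{2} e^{- a u^{2}} \, du = - \frac{5 \sqrt{\pi}}{2 a^{\frac{3}{2}}}.$$

Repeating $5$ times in total — each differentiation brings down another $(-u^2)$ — gives
$$\frac{d^{5}J}{da^{5}} = \int_{-\infty}^{\infty} - 5 u^{10} e^{- a u^{2}} \, du = - \frac{4725 \sqrt{\pi}}{32 a^{\frac{11}{2}}},$$
and the integrand here is $(-1)^{5}$ times the target integrand, so $I = (-1)^{5}\,\frac{d^{5}J}{da^{5}} = \frac{4725 \sqrt{\pi}}{32 a^{\frac{11}{2}}}$.

Setting $a = \frac{5}{3}$:
$$I = \frac{45927 \sqrt{15} \sqrt{\pi}}{20000}.$$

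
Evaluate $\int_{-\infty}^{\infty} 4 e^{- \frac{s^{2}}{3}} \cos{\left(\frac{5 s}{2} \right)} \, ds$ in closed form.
$\frac{4 \sqrt{3} \sqrt{\pi}}{e^{\frac{75}{16}}}$

Let $b$ denote the cosine frequency and define $I(b) = \int_{-\infty}^{\infty} 4 e^{- \frac{s^{2}}{3}} \cos{\left(b s \right)} \, ds$.

Differentiating under the integral sign,
$$I'(b) = \int_{-\infty}^{\infty} - 4 s e^{- \frac{s^{2}}{3}} \sin{\left(b s \right)} \, ds.$$

Integrate $\int_{-\infty}^{\infty} s \sin(b s)\, e^{- \frac{s^{2}}{3}}\, ds$ by parts with $u = \sin(b s)$ and $dv = s\, e^{- \frac{s^{2}}{3}}\, ds$, giving $v = - \frac{3 e^{- \frac{s^{2}}{3}}}{2}$. The boundary term vanishes and
$$\int_{-\infty}^{\infty} s \sin(b s)\, e^{- \frac{s^{2}}{3}}\, ds = \frac{3 b}{2} \int_{-\infty}^{\infty} \cos(b s)\, e^{- \frac{s^{2}}{3}}\, ds,$$
so $I'(b) = - \frac{3 b}{2}\, I(b)$.

This is a separable first-order ODE; solving with the initial condition $I(0) = \int_{-\infty}^{\infty} 4 e^{- \frac{s^{2}}{3}}\,ds = 4 \sqrt{3} \sqrt{\pi}$ gives
$$I(b) = 4 \sqrt{3} \sqrt{\pi} e^{- \frac{3 b^{2}}{4}}.$$

Setting $b = \frac{5}{2}$:
$$I = \frac{4 \sqrt{3} \sqrt{\pi}}{e^{\frac{75}{16}}}.$$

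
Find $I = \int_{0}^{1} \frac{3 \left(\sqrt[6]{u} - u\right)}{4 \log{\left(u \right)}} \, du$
$\log{\left(\frac{\sqrt{2} \sqrt[4]{3} \cdot 7^{\frac{3}{4}}}{12} \right)}$

Replace the exponent $\frac{1}{6}$ by a parameter $a$: let $I(a) = \int_{0}^{1} \frac{3 \left(- u + u^{a}\right)}{4 \log{\left(u \right)}} \, du$.

Since $\dfrac{\partial}{\partial a}\,u^{a} = u^{a} \ln u$, the $\ln u$ in the denominator cancels and
$$\frac{dI}{da} = \int_{0}^{1} \frac{3}{4} u^{a} \, du = \frac{3}{4} \left[\frac{u^{a+1}}{a+1}\right]_0^1 = \frac{3}{4 \left(a + 1\right)}.$$

Integrating with respect to $a$ gives $I(a) = \frac{3 \log{\left(a + 1 \right)}}{4} - \frac{3 \log{\left(2 \right)}}{4} + C$.

At $a = 1$ the integrand is identically $0$, so $I(1) = 0$. The closed form gives $0$, hence $C = 0$.

Setting $a = \frac{1}{6}$:
$$I = \log{\left(\frac{\sqrt{2} \sqrt[4]{3} \cdot 7^{\frac{3}{4}}}{12} \right)}.$$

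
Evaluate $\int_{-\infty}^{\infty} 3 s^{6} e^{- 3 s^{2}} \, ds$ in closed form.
$\frac{5 \sqrt{3} \sqrt{\pi}}{72}$

Consider the simpler parametrised integral
$$J(a) = \int_{-\infty}^{\infty} 3 e^{- a s^{2}} \, ds = \frac{3 \sqrt{\pi}}{\sqrt{a}}.$$

Differentiating under the integral sign brings down a factor of $(-s^2)$:
$$\frac{dJ}{da} = \int_{-\infty}^{\infty} - 3 s^{2} e^{- a s^{2}} \, ds = - \frac{3 \sqrt{\pi}}{2 a^{\frac{3}{2}}}.$$

Repeating $3$ times in total — each differentiation brings down another $(-s^2)$ — gives
$$\frac{d^{3}J}{da^{3}} = \int_{-\infty}^{\infty} - 3 s^{6} e^{- a s^{2}} \, ds = - \frac{45 \sqrt{\pi}}{8 a^{\frac{7}{2}}},$$
and the integrand here is $(-1)^{3}$ times the target integrand, so $I = (-1)^{3}\,\frac{d^{3}J}{da^{3}} = \frac{45 \sqrt{\pi}}{8 a^{\frac{7}{2}}}$.

Setting $a = 3$:
$$I = \frac{5 \sqrt{3} \sqrt{\pi}}{72}.$$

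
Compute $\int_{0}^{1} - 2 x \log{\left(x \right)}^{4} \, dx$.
$- \frac{3}{2}$

Start from the elementary integral
$$J(a) = \int_{0}^{1} - 2 x^{a} \, dx = - \frac{2}{a + 1}.$$

Differentiating under the integral sign brings down a factor of $\ln x$:
$$\frac{dJ}{da} = \int_{0}^{1} - 2 x^{a} \log{\left(x \right)} \, dx = \frac{2}{\left(a + 1\right)^{2}}.$$

Repeating $4$ times in total — each differentiation brings down another $\ln x$ — gives
$$\frac{d^{4}J}{da^{4}} = \int_{0}^{1} - 2 x^{a} \log{\left(x \right)}^{4} \, dx = - \frac{48}{\left(a + 1\right)^{5}},$$
and the integrand here is exactly the target integrand, so $I = - \frac{48}{\left(a + 1\right)^{5}}$.

Setting $a = 1$:
$$I = - \frac{3}{2}.$$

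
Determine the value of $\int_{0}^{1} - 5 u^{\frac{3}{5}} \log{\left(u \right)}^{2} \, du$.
$- \frac{625}{256}$

Consider the simpler parametrised integral
$$J(a) = \int_{0}^{1} - 5 u^{a} \, du = - \frac{5}{a + 1}.$$

Differentiating under the integral sign brings down a factor of $\ln u$:
$$\frac{dJ}{da} = \int_{0}^{1} - 5 u^{a} \log{\left(u \right)} \, du = \frac{5}{\left(a + 1\right)^{2}}.$$

Repeating twice in total — each differentiation brings down another $\ln u$ — gives
$$\frac{d^{2}J}{da^{2}} = \int_{0}^{1} - 5 u^{a} \log{\left(u \right)}^{2} \, du = - \frac{10}{\left(a + 1\right)^{3}},$$
and the integrand here is exactly the target integrand, so $I = - \frac{10}{\left(a + 1\right)^{3}}$.

Setting $a = \frac{3}{5}$:
$$I = - \frac{625}{256}.$$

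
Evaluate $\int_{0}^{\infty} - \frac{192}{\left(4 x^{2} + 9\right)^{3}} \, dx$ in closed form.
$- \frac{2 \pi}{27}$

Begin with the known result
$$J(a) = \int_{0}^{\infty} - \frac{3}{a^{2} + x^{2}} \, dx = - \frac{3 \pi}{2 a}.$$

Differentiating under the integral sign with respect to $a$,
$$\frac{dJ}{da} = \int_{0}^{\infty} \frac{6 a}{\left(a^{2} + x^{2}\right)^{2}} \, dx = \frac{3 \pi}{2 a^{2}},$$
so $\int_{0}^{\infty} - \frac{3}{\left(a^{2} + x^{2}\right)^{2}} \, dx = - \frac{3 \pi}{4 a^{3}}$.

Repeating — each differentiation of $1/(x^2+a^2)^j$ produces $-2ja/(x^2+a^2)^{j+1}$ — and dividing through by $-2ja$ at each step yields, after $2$ differentiations in total,
$$\int_{0}^{\infty} - \frac{3}{\left(a^{2} + x^{2}\right)^{3}} \, dx = - \frac{9 \pi}{16 a^{5}}.$$

Setting $a = \frac{3}{2}$:
$$I = - \frac{2 \pi}{27}.$$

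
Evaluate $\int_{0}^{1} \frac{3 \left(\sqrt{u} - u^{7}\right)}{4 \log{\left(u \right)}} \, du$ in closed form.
$\log{\left(\frac{3^{\frac{3}{4}}}{8} \right)}$

Introduce a parameter $a$ in the exponent: let $I(a) = \int_{0}^{1} \frac{3 \left(- u^{7} + u^{a}\right)}{4 \log{\left(u \right)}} \, du$.

Since $\dfrac{\partial}{\partial a}\,u^{a} = u^{a} \ln u$, the $\ln u$ in the denominator cancels and
$$\frac{dI}{da} = \int_{0}^{1} \frac{3}{4} u^{a} \, du = \frac{3}{4} \left[\frac{u^{a+1}}{a+1}\right]_0^1 = \frac{3}{4 \left(a + 1\right)}.$$

Integrating with respect to $a$ gives $I(a) = \frac{3 \log{\left(a + 1 \right)}}{4} - \frac{9 \log{\left(2 \right)}}{4} + C$.

At $a = 7$ the integrand is identically $0$, so $I(7) = 0$. The closed form gives $0$, hence $C = 0$.

Setting $a = \frac{1}{2}$:
$$I = \log{\left(\frac{3^{\frac{3}{4}}}{8} \right)}.$$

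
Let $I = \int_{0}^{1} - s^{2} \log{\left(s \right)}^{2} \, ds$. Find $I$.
$- \frac{2}{27}$

Begin with the known integral
$$J(a) = \int_{0}^{1} - s^{a} \, ds = - \frac{1}{a + 1}.$$

Differentiating under the integral sign brings down a factor of $\ln s$:
$$\frac{dJ}{da} = \int_{0}^{1} - s^{a} \log{\left(s \right)} \, ds = \frac{1}{\left(a + 1\right)^{2}}.$$

Repeating twice in total — each differentiation brings down another $\ln s$ — gives
$$\frac{d^{2}J}{da^{2}} = \int_{0}^{1} - s^{a} \log{\left(s \right)}^{2} \, ds = - \frac{2}{\left(a + 1\right)^{3}},$$
and the integrand here is exactly the target integrand, so $I = - \frac{2}{\left(a + 1\right)^{3}}$.

Setting $a = 2$:
$$I = - \frac{2}{27}.$$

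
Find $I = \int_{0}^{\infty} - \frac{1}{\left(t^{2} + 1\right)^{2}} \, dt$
$- \frac{\pi}{4}$

Recall the elementary integral
$$J(a) = \int_{0}^{\infty} - \frac{1}{a^{2} + t^{2}} \, dt = - \frac{\pi}{2 a}.$$

Differentiating under the integral sign with respect to $a$,
$$\frac{dJ}{da} = \int_{0}^{\infty} \frac{2 a}{\left(a^{2} + t^{2}\right)^{2}} \, dt = \frac{\pi}{2 a^{2}},$$
so $\int_{0}^{\infty} - \frac{1}{\left(a^{2} + t^{2}\right)^{2}} \, dt = - \frac{\pi}{4 a^{3}}$.

Setting $a = 1$:
$$I = - \frac{\pi}{4}.$$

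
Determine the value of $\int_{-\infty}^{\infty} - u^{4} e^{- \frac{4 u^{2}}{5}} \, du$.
$- \frac{75 \sqrt{5} \sqrt{\pi}}{128}$

Consider the simpler parametrised integral
$$J(a) = \int_{-\infty}^{\infty} - e^{- a u^{2}} \, du = - \frac{\sqrt{\pi}}{\sqrt{a}}.$$

Differentiating under the integral sign brings down a factor of $(-u^2)$:
$$\frac{dJ}{da} = \int_{-\infty}^{\infty} u^{2} e^{- a u^{2}} \, du = \frac{\sqrt{\pi}}{2 a^{\frac{3}{2}}}.$$

Repeating twice in total — each differentiation brings down another $(-u^2)$ — gives
$$\frac{d^{2}J}{da^{2}} = \int_{-\infty}^{\infty} - u^{4} e^{- a u^{2}} \, du = - \frac{3 \sqrt{\pi}}{4 a^{\frac{5}{2}}},$$
and the integrand here is exactly the target integrand, so $I = - \frac{3 \sqrt{\pi}}{4 a^{\frac{5}{2}}}$.

Setting $a = \frac{4}{5}$:
$$I = - \frac{75 \sqrt{5} \sqrt{\pi}}{128}.$$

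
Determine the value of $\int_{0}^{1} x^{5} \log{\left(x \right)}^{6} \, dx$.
$\frac{5}{1944}$

Consider the simpler parametrised integral
$$J(a) = \int_{0}^{1} x^{a} \, dx = \frac{1}{a + 1}.$$

Differentiating under the integral sign brings down a factor of $\ln x$:
$$\frac{dJ}{da} = \int_{0}^{1} x^{a} \log{\left(x \right)} \, dx = - \frac{1}{\left(a + 1\right)^{2}}.$$

Repeating $6$ times in total — each differentiation brings down another $\ln x$ — gives
$$\frac{d^{6}J}{da^{6}} = \int_{0}^{1} x^{a} \log{\left(x \right)}^{6} \, dx = \frac{720}{\left(a + 1\right)^{7}},$$
and the integrand here is exactly the target integrand, so $I = \frac{720}{\left(a + 1\right)^{7}}$.

Setting $a = 5$:
$$I = \frac{5}{1944}.$$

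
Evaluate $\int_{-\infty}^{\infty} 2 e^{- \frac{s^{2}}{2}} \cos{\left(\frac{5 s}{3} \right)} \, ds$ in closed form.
$\frac{2 \sqrt{2} \sqrt{\pi}}{e^{\frac{25}{18}}}$

Treat the cosine frequency as a parameter and define $I(b) = \int_{-\infty}^{\infty} 2 e^{- \frac{s^{2}}{2}} \cos{\left(b s \right)} \, ds$.

Differentiating under the integral sign,
$$I'(b) = \int_{-\infty}^{\infty} - 2 s e^{- \frac{s^{2}}{2}} \sin{\left(b s \right)} \, ds.$$

Integrate $\int_{-\infty}^{\infty} s \sin(b s)\, e^{- \frac{s^{2}}{2}}\, ds$ by parts with $u = \sin(b s)$ and $dv = s\, e^{- \frac{s^{2}}{2}}\, ds$, giving $v = - e^{- \frac{s^{2}}{2}}$. The boundary term vanishes and
$$\int_{-\infty}^{\infty} s \sin(b s)\, e^{- \frac{s^{2}}{2}}\, ds = b \int_{-\infty}^{\infty} \cos(b s)\, e^{- \frac{s^{2}}{2}}\, ds,$$
so $I'(b) = - b\, I(b)$.

This is a separable first-order ODE; solving with the initial condition $I(0) = \int_{-\infty}^{\infty} 2 e^{- \frac{s^{2}}{2}}\,ds = 2 \sqrt{2} \sqrt{\pi}$ gives
$$I(b) = 2 \sqrt{2} \sqrt{\pi} e^{- \frac{b^{2}}{2}}.$$

Setting $b = \frac{5}{3}$:
$$I = \frac{2 \sqrt{2} \sqrt{\pi}}{e^{\frac{25}{18}}}.$$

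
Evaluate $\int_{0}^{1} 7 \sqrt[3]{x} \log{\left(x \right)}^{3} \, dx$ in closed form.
$- \frac{1701}{128}$

Start from the elementary integral
$$J(a) = \int_{0}^{1} 7 x^{a} \, dx = \frac{7}{a + 1}.$$

Differentiating under the integral sign brings down a factor of $\ln x$:
$$\frac{dJ}{da} = \int_{0}^{1} 7 x^{a} \log{\left(x \right)} \, dx = - \frac{7}{\left(a + 1\right)^{2}}.$$

Repeating $3$ times in total — each differentiation brings down another $\ln x$ — gives
$$\frac{d^{3}J}{da^{3}} = \int_{0}^{1} 7 x^{a} \log{\left(x \right)}^{3} \, dx = - \frac{42}{\left(a + 1\right)^{4}},$$
and the integrand here is exactly the target integrand, so $I = - \frac{42}{\left(a + 1\right)^{4}}$.

Setting $a = \frac{1}{3}$:
$$I = - \frac{1701}{128}.$$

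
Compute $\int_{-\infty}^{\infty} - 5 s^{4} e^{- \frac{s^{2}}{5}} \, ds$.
$- \frac{375 \sqrt{5} \sqrt{\pi}}{4}$

Start from the elementary integral
$$J(a) = \int_{-\infty}^{\infty} - 5 e^{- a s^{2}} \, ds = - \frac{5 \sqrt{\pi}}{\sqrt{a}}.$$

Differentiating under the integral sign brings down a factor of $(-s^2)$:
$$\frac{dJ}{da} = \int_{-\infty}^{\infty} 5 s^{2} e^{- a s^{2}} \, ds = \frac{5 \sqrt{\pi}}{2 a^{\frac{3}{2}}}.$$

Repeating twice in total — each differentiation brings down another $(-s^2)$ — gives
$$\frac{d^{2}J}{da^{2}} = \int_{-\infty}^{\infty} - 5 s^{4} e^{- a s^{2}} \, ds = - \frac{15 \sqrt{\pi}}{4 a^{\frac{5}{2}}},$$
and the integrand here is exactly the target integrand, so $I = - \frac{15 \sqrt{\pi}}{4 a^{\frac{5}{2}}}$.

Setting $a = \frac{1}{5}$:
$$I = - \frac{375 \sqrt{5} \sqrt{\pi}}{4}.$$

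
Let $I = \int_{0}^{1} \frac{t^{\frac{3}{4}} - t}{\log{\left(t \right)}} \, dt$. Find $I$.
$- \log{\left(\frac{8}{7} \right)}$

Introduce a parameter $a$ in the exponent: let $I(a) = \int_{0}^{1} \frac{t^{\frac{3}{4}} - t^{a}}{\log{\left(t \right)}} \, dt$.

Since $\dfrac{\partial}{\partial a}\,t^{a} = t^{a} \ln t$, the $\ln t$ in the denominator cancels and
$$\frac{dI}{da} = \int_{0}^{1} -1 t^{a} \, dt = -1 \left[\frac{t^{a+1}}{a+1}\right]_0^1 = - \frac{1}{a + 1}.$$

Integrating with respect to $a$ gives $I(a) = - \log{\left(\frac{4 a}{7} + \frac{4}{7} \right)} + C$.

At $a = \frac{3}{4}$ the integrand is identically $0$, so $I(\frac{3}{4}) = 0$. The closed form gives $0$, hence $C = 0$.

Setting $a = 1$:
$$I = - \log{\left(\frac{8}{7} \right)}.$$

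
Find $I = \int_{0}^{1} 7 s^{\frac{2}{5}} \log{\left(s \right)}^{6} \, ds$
$\frac{56250000}{117649}$

Consider the simpler parametrised integral
$$J(a) = \int_{0}^{1} 7 s^{a} \, ds = \frac{7}{a + 1}.$$

Differentiating under the integral sign brings down a factor of $\ln s$:
$$\frac{dJ}{da} = \int_{0}^{1} 7 s^{a} \log{\left(s \right)} \, ds = - \frac{7}{\left(a + 1\right)^{2}}.$$

Repeating $6$ times in total — each differentiation brings down another $\ln s$ — gives
$$\frac{d^{6}J}{da^{6}} = \int_{0}^{1} 7 s^{a} \log{\left(s \right)}^{6} \, ds = \frac{5040}{\left(a + 1\right)^{7}},$$
and the integrand here is exactly the target integrand, so $I = \frac{5040}{\left(a + 1\right)^{7}}$.

Setting $a = \frac{2}{5}$:
$$I = \frac{56250000}{117649}.$$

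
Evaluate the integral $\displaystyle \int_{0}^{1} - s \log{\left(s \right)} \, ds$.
$\frac{1}{4}$

Consider the simpler parametrised integral
$$J(a) = \int_{0}^{1} - s^{a} \, ds = - \frac{1}{a + 1}.$$

Differentiating under the integral sign brings down a factor of $\ln s$:
$$\frac{dJ}{da} = \int_{0}^{1} - s^{a} \log{\left(s \right)} \, ds = \frac{1}{\left(a + 1\right)^{2}}.$$

The integral on the left is $I$, so $I = \frac{1}{\left(a + 1\right)^{2}}$.

Setting $a = 1$:
$$I = \frac{1}{4}.$$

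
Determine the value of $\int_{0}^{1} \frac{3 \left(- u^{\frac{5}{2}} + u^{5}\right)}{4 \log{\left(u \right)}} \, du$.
$- \frac{3 \log{\left(7 \right)}}{4} + \frac{3 \log{\left(3 \right)}}{4} + \frac{3 \log{\left(2 \right)}}{2}$

Introduce a parameter $a$ in the exponent: let $I(a) = \int_{0}^{1} \frac{3 \left(- u^{\frac{5}{2}} + u^{a}\right)}{4 \log{\left(u \right)}} \, du$.

Since $\dfrac{\partial}{\partial a}\,u^{a} = u^{a} \ln u$, the $\ln u$ in the denominator cancels and
$$\frac{dI}{da} = \int_{0}^{1} \frac{3}{4} u^{a} \, du = \frac{3}{4} \left[\frac{u^{a+1}}{a+1}\right]_0^1 = \frac{3}{4 \left(a + 1\right)}.$$

Integrating with respect to $a$ gives $I(a) = \log{\left(\frac{2^{\frac{3}{4}} \sqrt[4]{7} \left(a + 1\right)^{\frac{3}{4}}}{7} \right)} + C$.

At $a = \frac{5}{2}$ the integrand is identically $0$, so $I(\frac{5}{2}) = 0$. The closed form gives $0$, hence $C = 0$.

Setting $a = 5$:
$$I = - \frac{3 \log{\left(7 \right)}}{4} + \frac{3 \log{\left(3 \right)}}{4} + \frac{3 \log{\left(2 \right)}}{2}.$$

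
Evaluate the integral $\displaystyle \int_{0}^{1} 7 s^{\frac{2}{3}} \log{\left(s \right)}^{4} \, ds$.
$\frac{40824}{3125}$

Start from the elementary integral
$$J(a) = \int_{0}^{1} 7 s^{a} \, ds = \frac{7}{a + 1}.$$

Differentiating under the integral sign brings down a factor of $\ln s$:
$$\frac{dJ}{da} = \int_{0}^{1} 7 s^{a} \log{\left(s \right)} \, ds = - \frac{7}{\left(a + 1\right)^{2}}.$$

Repeating $4$ times in total — each differentiation brings down another $\ln s$ — gives
$$\frac{d^{4}J}{da^{4}} = \int_{0}^{1} 7 s^{a} \log{\left(s \right)}^{4} \, ds = \frac{168}{\left(a + 1\right)^{5}},$$
and the integrand here is exactly the target integrand, so $I = \frac{168}{\left(a + 1\right)^{5}}$.

Setting $a = \frac{2}{3}$:
$$I = \frac{40824}{3125}.$$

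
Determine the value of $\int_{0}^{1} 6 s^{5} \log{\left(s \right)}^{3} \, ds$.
$- \frac{1}{36}$

Begin with the known integral
$$J(a) = \int_{0}^{1} 6 s^{a} \, ds = \frac{6}{a + 1}.$$

Differentiating under the integral sign brings down a factor of $\ln s$:
$$\frac{dJ}{da} = \int_{0}^{1} 6 s^{a} \log{\left(s \right)} \, ds = - \frac{6}{\left(a + 1\right)^{2}}.$$

Repeating $3$ times in total — each differentiation brings down another $\ln s$ — gives
$$\frac{d^{3}J}{da^{3}} = \int_{0}^{1} 6 s^{a} \log{\left(s \right)}^{3} \, ds = - \frac{36}{\left(a + 1\right)^{4}},$$
and the integrand here is exactly the target integrand, so $I = - \frac{36}{\left(a + 1\right)^{4}}$.

Setting $a = 5$:
$$I = - \frac{1}{36}.$$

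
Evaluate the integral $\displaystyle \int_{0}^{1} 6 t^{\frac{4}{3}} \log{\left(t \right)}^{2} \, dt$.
$\frac{324}{343}$

Begin with the known integral
$$J(a) = \int_{0}^{1} 6 t^{a} \, dt = \frac{6}{a + 1}.$$

Differentiating under the integral sign brings down a factor of $\ln t$:
$$\frac{dJ}{da} = \int_{0}^{1} 6 t^{a} \log{\left(t \right)} \, dt = - \frac{6}{\left(a + 1\right)^{2}}.$$

Repeating twice in total — each differentiation brings down another $\ln t$ — gives
$$\frac{d^{2}J}{da^{2}} = \int_{0}^{1} 6 t^{a} \log{\left(t \right)}^{2} \, dt = \frac{12}{\left(a + 1\right)^{3}},$$
and the integrand here is exactly the target integrand, so $I = \frac{12}{\left(a + 1\right)^{3}}$.

Setting $a = \frac{4}{3}$:
$$I = \frac{324}{343}.$$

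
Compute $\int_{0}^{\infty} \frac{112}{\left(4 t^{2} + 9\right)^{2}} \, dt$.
$\frac{14 \pi}{27}$

Begin with the known result
$$J(a) = \int_{0}^{\infty} \frac{7}{a^{2} + t^{2}} \, dt = \frac{7 \pi}{2 a}.$$

Differentiating under the integral sign with respect to $a$,
$$\frac{dJ}{da} = \int_{0}^{\infty} - \frac{14 a}{\left(a^{2} + t^{2}\right)^{2}} \, dt = - \frac{7 \pi}{2 a^{2}},$$
so $\int_{0}^{\infty} \frac{7}{\left(a^{2} + t^{2}\right)^{2}} \, dt = \frac{7 \pi}{4 a^{3}}$.

Setting $a = \frac{3}{2}$:
$$I = \frac{14 \pi}{27}.$$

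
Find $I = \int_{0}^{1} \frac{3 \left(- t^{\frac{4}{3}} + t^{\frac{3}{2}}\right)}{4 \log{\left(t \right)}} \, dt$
$- \frac{3 \log{\left(14 \right)}}{4} + \frac{3 \log{\left(15 \right)}}{4}$

Introduce a parameter $a$ in the exponent: let $I(a) = \int_{0}^{1} \frac{3 \left(- t^{\frac{4}{3}} + t^{a}\right)}{4 \log{\left(t \right)}} \, dt$.

Since $\dfrac{\partial}{\partial a}\,t^{a} = t^{a} \ln t$, the $\ln t$ in the denominator cancels and
$$\frac{dI}{da} = \int_{0}^{1} \frac{3}{4} t^{a} \, dt = \frac{3}{4} \left[\frac{t^{a+1}}{a+1}\right]_0^1 = \frac{3}{4 \left(a + 1\right)}.$$

Integrating with respect to $a$ gives $I(a) = \log{\left(\frac{3^{\frac{3}{4}} \sqrt[4]{7} \left(a + 1\right)^{\frac{3}{4}}}{7} \right)} + C$.

At $a = \frac{4}{3}$ the integrand is identically $0$, so $I(\frac{4}{3}) = 0$. The closed form gives $0$, hence $C = 0$.

Setting $a = \frac{3}{2}$:
$$I = - \frac{3 \log{\left(14 \right)}}{4} + \frac{3 \log{\left(15 \right)}}{4}.$$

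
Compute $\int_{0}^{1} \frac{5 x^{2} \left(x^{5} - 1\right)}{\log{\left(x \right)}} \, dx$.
$- \log{\left(\frac{243}{32768} \right)}$

Replace the exponent $2$ by a parameter $a$: let $I(a) = \int_{0}^{1} \frac{5 \left(x^{7} - x^{a}\right)}{\log{\left(x \right)}} \, dx$.

Since $\dfrac{\partial}{\partial a}\,x^{a} = x^{a} \ln x$, the $\ln x$ in the denominator cancels and
$$\frac{dI}{da} = \int_{0}^{1} -5 x^{a} \, dx = -5 \left[\frac{x^{a+1}}{a+1}\right]_0^1 = - \frac{5}{a + 1}.$$

Integrating with respect to $a$ gives $I(a) = - \log{\left(\frac{\left(a + 1\right)^{5}}{32768} \right)} + C$.

At $a = 7$ the integrand is identically $0$, so $I(7) = 0$. The closed form gives $0$, hence $C = 0$.

Setting $a = 2$:
$$I = - \log{\left(\frac{243}{32768} \right)}.$$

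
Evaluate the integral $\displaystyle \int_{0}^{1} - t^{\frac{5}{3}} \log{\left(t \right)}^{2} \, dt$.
$- \frac{27}{256}$

Start from the elementary integral
$$J(a) = \int_{0}^{1} - t^{a} \, dt = - \frac{1}{a + 1}.$$

Differentiating under the integral sign brings down a factor of $\ln t$:
$$\frac{dJ}{da} = \int_{0}^{1} - t^{a} \log{\left(t \right)} \, dt = \frac{1}{\left(a + 1\right)^{2}}.$$

Repeating twice in total — each differentiation brings down another $\ln t$ — gives
$$\frac{d^{2}J}{da^{2}} = \int_{0}^{1} - t^{a} \log{\left(t \right)}^{2} \, dt = - \frac{2}{\left(a + 1\right)^{3}},$$
and the integrand here is exactly the target integrand, so $I = - \frac{2}{\left(a + 1\right)^{3}}$.

Setting $a = \frac{5}{3}$:
$$I = - \frac{27}{256}.$$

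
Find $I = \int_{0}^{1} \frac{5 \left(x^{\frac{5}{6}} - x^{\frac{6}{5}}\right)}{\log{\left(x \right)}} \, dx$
$\log{\left(\frac{3125}{7776} \right)}$

Replace the exponent $\frac{5}{6}$ by a parameter $a$: let $I(a) = \int_{0}^{1} \frac{5 \left(- x^{\frac{6}{5}} + x^{a}\right)}{\log{\left(x \right)}} \, dx$.

Since $\dfrac{\partial}{\partial a}\,x^{a} = x^{a} \ln x$, the $\ln x$ in the denominator cancels and
$$\frac{dI}{da} = \int_{0}^{1} 5 x^{a} \, dx = 5 \left[\frac{x^{a+1}}{a+1}\right]_0^1 = \frac{5}{a + 1}.$$

Integrating with respect to $a$ gives $I(a) = \log{\left(\frac{3125 \left(a + 1\right)^{5}}{161051} \right)} + C$.

At $a = \frac{6}{5}$ the integrand is identically $0$, so $I(\frac{6}{5}) = 0$. The closed form gives $0$, hence $C = 0$.

Setting $a = \frac{5}{6}$:
$$I = \log{\left(\frac{3125}{7776} \right)}.$$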